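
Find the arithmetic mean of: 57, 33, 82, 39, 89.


Sum = 57 + 33 + 82 + 39 + 89 = 300
n = 5
Mean = 300/5 = 60.0000

Mean = 60.0000


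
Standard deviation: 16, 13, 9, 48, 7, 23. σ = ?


Mean = 19.3333
Variance = 190.8889
SD = sqrt(190.8889) = 13.8163

SD = 13.8163


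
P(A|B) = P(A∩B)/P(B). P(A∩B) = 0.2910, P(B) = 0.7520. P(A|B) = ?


P(A|B) = 0.2910/0.7520 = 0.3870

P(A|B) = 0.3870


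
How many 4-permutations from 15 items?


P(15,4) = 15!/11!
= 1307674368000/39916800
= 32760

P(15,4) = 32760


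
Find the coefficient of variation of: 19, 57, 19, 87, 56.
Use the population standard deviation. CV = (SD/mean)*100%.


Mean = 47.6000
SD = 25.8735
CV = (25.8735/47.6000)*100 = 54.3562%

CV = 54.3562%


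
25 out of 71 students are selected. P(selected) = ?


P = 25/71 = 0.3521

P = 0.3521


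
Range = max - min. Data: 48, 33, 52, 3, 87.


Max = 87, Min = 3
Range = 87 - 3 = 84

Range = 84


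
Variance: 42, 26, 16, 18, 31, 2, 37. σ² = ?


Mean = 24.5714
Squared deviations: 303.7551, 2.0408, 73.4694, 43.1837, 41.3265, 509.4694, 154.4694
Sum = 1127.7143
Variance = 1127.7143/7 = 161.1020

Variance = 161.1020


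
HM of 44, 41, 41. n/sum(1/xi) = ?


Sum of reciprocals = 1/44 + 1/41 + 1/41 = 0.071508
HM = 3/0.071508 = 41.9535

HM = 41.9535


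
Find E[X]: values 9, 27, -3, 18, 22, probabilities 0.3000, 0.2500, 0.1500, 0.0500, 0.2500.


E[X] = 9*0.3000 + 27*0.2500 - 3*0.1500 + 18*0.0500 + 22*0.2500
= 2.7000 + 6.7500 - 0.4500 + 0.9000 + 5.5000
= 15.4000

E[X] = 15.4000


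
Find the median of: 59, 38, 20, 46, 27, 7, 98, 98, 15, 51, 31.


Sorted: 7, 15, 20, 27, 31, 38, 46, 51, 59, 98, 98
n = 11 (odd)
Middle value = 38

Median = 38


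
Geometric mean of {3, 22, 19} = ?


Product = 3 × 22 × 19 = 1254
GM = 1254^(1/3) = 10.7837

GM = 10.7837


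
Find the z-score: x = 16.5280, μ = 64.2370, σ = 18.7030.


z = (16.5280 - 64.2370)/18.7030
= -47.7090/18.7030
= -2.5509

z = -2.5509


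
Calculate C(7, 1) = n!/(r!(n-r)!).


C(7,1) = 7!/(1! × 6!)
= 5040/(1 × 720)
= 7

C(7,1) = 7


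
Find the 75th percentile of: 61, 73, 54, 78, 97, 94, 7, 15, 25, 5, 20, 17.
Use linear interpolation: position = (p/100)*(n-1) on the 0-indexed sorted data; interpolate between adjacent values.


Sorted: 5, 7, 15, 17, 20, 25, 54, 61, 73, 78, 94, 97
n = 12
Index = 75/100 * 11 = 8.2500
Lower = data[8] = 73, Upper = data[9] = 78
P75 = 73 + 0.2500*(5) = 74.2500

P75 = 74.2500


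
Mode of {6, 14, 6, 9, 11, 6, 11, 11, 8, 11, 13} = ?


Frequencies: 6:3, 8:1, 9:1, 11:4, 13:1, 14:1
Max frequency = 4
Mode = 11

Mode = 11


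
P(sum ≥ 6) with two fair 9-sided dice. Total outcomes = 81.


Total outcomes = 9×9 = 81
Favorable (sum ≥ 6): 71
P = 71/81 = 0.8765

P = 0.8765


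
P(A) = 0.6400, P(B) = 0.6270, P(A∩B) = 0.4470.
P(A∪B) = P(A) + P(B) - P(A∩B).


P(A∪B) = 0.6400 + 0.6270 - 0.4470
= 1.2670 - 0.4470
= 0.8200

P(A∪B) = 0.8200


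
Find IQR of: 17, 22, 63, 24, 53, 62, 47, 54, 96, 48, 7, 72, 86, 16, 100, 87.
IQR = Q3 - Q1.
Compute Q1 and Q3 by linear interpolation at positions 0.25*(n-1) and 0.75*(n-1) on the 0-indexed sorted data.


Sorted: 7, 16, 17, 22, 24, 47, 48, 53, 54, 62, 63, 72, 86, 87, 96, 100
Q1 (25th %ile) = 23.5000
Q3 (75th %ile) = 75.5000
IQR = 75.5000 - 23.5000 = 52.0000

IQR = 52.0000


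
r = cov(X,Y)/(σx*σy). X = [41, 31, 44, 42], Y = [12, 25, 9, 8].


Mean X = 39.5000, Mean Y = 13.5000
SD X = 5.024938, SD Y = 6.800735
Cov = -33.500000
r = -33.500000/(5.024938*6.800735) = -0.9803

r = -0.9803


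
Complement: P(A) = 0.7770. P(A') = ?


P(not A) = 1 - 0.7770 = 0.2230

P(not A) = 0.2230


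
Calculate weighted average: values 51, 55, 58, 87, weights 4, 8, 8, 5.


Numerator = 51*4 + 55*8 + 58*8 + 87*5 = 1543
Denominator = 4 + 8 + 8 + 5 = 25
WM = 1543/25 = 61.7200

WM = 61.7200


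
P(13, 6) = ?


P(13,6) = 13!/7!
= 6227020800/5040
= 1235520

P(13,6) = 1235520


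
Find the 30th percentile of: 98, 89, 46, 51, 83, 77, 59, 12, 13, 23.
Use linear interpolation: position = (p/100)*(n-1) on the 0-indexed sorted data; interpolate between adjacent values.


Sorted: 12, 13, 23, 46, 51, 59, 77, 83, 89, 98
n = 10
Index = 30/100 * 9 = 2.7000
Lower = data[2] = 23, Upper = data[3] = 46
P30 = 23 + 0.7000*(23) = 39.1000

P30 = 39.1000


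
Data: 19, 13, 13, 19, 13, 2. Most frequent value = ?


Frequencies: 2:1, 13:3, 19:2
Max frequency = 3
Mode = 13

Mode = 13


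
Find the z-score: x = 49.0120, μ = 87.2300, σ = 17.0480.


z = (49.0120 - 87.2300)/17.0480
= -38.2180/17.0480
= -2.2418

z = -2.2418


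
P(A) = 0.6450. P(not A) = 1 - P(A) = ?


P(not A) = 1 - 0.6450 = 0.3550

P(not A) = 0.3550


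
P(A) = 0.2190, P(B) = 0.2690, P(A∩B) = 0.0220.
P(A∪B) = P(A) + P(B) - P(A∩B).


P(A∪B) = 0.2190 + 0.2690 - 0.0220
= 0.4880 - 0.0220
= 0.4660

P(A∪B) = 0.4660


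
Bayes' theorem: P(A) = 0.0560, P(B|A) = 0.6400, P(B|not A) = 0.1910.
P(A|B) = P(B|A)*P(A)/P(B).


P(B) = P(B|A)*P(A) + P(B|A')*P(A')
= 0.6400*0.0560 + 0.1910*0.9440
= 0.035840 + 0.180304 = 0.216144
P(A|B) = 0.035840/0.216144 = 0.1658

P(A|B) = 0.1658


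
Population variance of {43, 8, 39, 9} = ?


Mean = 24.7500
Squared deviations: 333.0625, 280.5625, 203.0625, 248.0625
Sum = 1064.7500
Variance = 1064.7500/4 = 266.1875

Variance = 266.1875


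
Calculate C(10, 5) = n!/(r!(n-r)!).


C(10,5) = 10!/(5! × 5!)
= 3628800/(120 × 120)
= 252

C(10,5) = 252


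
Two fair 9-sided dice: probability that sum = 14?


Total outcomes = 9×9 = 81
Favorable (sum = 14): 5
P = 5/81 = 0.0617

P = 0.0617


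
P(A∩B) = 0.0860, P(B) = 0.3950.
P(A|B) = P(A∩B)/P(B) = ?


P(A|B) = 0.0860/0.3950 = 0.2177

P(A|B) = 0.2177


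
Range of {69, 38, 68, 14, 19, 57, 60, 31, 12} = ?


Max = 69, Min = 12
Range = 69 - 12 = 57

Range = 57


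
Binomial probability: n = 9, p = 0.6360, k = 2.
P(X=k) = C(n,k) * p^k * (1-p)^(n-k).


C(9,2) = 36
p^2 = 0.404496
(1-p)^7 = 0.000847
P = 36 * 0.404496 * 0.000847 = 0.0123

P(X=2) = 0.0123


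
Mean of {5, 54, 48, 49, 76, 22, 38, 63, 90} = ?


Sum = 5 + 54 + 48 + 49 + 76 + 22 + 38 + 63 + 90 = 445
n = 9
Mean = 445/9 = 49.4444

Mean = 49.4444


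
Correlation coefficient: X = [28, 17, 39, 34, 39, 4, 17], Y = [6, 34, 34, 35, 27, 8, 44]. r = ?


Mean X = 25.4286, Mean Y = 26.8571
SD X = 12.245782, SD Y = 13.378325
Cov = 44.918367
r = 44.918367/(12.245782*13.378325) = 0.2742

r = 0.2742


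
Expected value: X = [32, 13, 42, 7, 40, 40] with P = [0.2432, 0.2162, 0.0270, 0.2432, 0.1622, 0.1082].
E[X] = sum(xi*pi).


E[X] = 32*0.2432 + 13*0.2162 + 42*0.0270 + 7*0.2432 + 40*0.1622 + 40*0.1082
= 7.7824 + 2.8106 + 1.1340 + 1.7024 + 6.4880 + 4.3280
= 24.2454

E[X] = 24.2454


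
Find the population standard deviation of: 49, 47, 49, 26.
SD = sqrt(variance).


Mean = 42.7500
Variance = 94.1875
SD = sqrt(94.1875) = 9.7050

SD = 9.7050


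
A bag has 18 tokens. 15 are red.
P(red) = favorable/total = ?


P = 15/18 = 0.8333

P = 0.8333


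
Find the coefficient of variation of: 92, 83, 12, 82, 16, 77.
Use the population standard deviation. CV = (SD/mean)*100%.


Mean = 60.3333
SD = 33.0790
CV = (33.0790/60.3333)*100 = 54.8271%

CV = 54.8271%


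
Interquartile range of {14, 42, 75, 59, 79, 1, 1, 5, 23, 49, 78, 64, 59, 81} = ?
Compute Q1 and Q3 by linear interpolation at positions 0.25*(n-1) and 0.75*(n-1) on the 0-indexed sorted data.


Sorted: 1, 1, 5, 14, 23, 42, 49, 59, 59, 64, 75, 78, 79, 81
Q1 (25th %ile) = 16.2500
Q3 (75th %ile) = 72.2500
IQR = 72.2500 - 16.2500 = 56.0000

IQR = 56.0000


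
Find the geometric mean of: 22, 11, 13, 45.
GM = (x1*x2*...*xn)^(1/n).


Product = 22 × 11 × 13 × 45 = 141570
GM = 141570^(1/4) = 19.3974

GM = 19.3974


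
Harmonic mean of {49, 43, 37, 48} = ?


Sum of reciprocals = 1/49 + 1/43 + 1/37 + 1/48 = 0.091524
HM = 4/0.091524 = 43.7042

HM = 43.7042


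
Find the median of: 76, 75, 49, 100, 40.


Sorted: 40, 49, 75, 76, 100
n = 5 (odd)
Middle value = 75

Median = 75


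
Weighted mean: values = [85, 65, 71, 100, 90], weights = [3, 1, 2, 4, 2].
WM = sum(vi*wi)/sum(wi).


Numerator = 85*3 + 65*1 + 71*2 + 100*4 + 90*2 = 1042
Denominator = 3 + 1 + 2 + 4 + 2 = 12
WM = 1042/12 = 86.8333

WM = 86.8333


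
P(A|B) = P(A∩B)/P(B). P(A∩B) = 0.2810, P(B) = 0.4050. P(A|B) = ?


P(A|B) = 0.2810/0.4050 = 0.6938

P(A|B) = 0.6938


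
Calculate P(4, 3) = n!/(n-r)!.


P(4,3) = 4!/1!
= 24/1
= 24

P(4,3) = 24


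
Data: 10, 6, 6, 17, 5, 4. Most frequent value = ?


Frequencies: 4:1, 5:1, 6:2, 10:1, 17:1
Max frequency = 2
Mode = 6

Mode = 6


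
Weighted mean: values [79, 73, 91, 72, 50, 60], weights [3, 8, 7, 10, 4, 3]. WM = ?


Numerator = 79*3 + 73*8 + 91*7 + 72*10 + 50*4 + 60*3 = 2558
Denominator = 3 + 8 + 7 + 10 + 4 + 3 = 35
WM = 2558/35 = 73.0857

WM = 73.0857


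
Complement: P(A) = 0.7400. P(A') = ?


P(not A) = 1 - 0.7400 = 0.2600

P(not A) = 0.2600


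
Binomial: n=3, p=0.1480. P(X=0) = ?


C(3,0) = 1
p^0 = 1.000000
(1-p)^3 = 0.618470
P = 1 * 1.000000 * 0.618470 = 0.6185

P(X=0) = 0.6185


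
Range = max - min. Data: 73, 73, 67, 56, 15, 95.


Max = 95, Min = 15
Range = 95 - 15 = 80

Range = 80


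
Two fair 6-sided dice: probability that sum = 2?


Total outcomes = 6×6 = 36
Favorable (sum = 2): 1
P = 1/36 = 0.0278

P = 0.0278


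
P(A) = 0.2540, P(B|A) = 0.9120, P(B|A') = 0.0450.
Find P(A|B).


P(B) = P(B|A)*P(A) + P(B|A')*P(A')
= 0.9120*0.2540 + 0.0450*0.7460
= 0.231648 + 0.033570 = 0.265218
P(A|B) = 0.231648/0.265218 = 0.8734

P(A|B) = 0.8734


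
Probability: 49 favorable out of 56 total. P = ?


P = 49/56 = 0.8750

P = 0.8750


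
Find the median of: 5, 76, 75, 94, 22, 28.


Sorted: 5, 22, 28, 75, 76, 94
n = 6 (even)
Middle values: 28 and 75
Median = (28+75)/2 = 51.5000

Median = 51.5000


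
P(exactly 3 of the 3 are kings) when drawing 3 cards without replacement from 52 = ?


Hypergeometric: P(X=3) = C(4,3)·C(48,0) / C(52,3)
= 4 × 1 / 22100
= 4/22100 = 0.0002

P = 0.0002


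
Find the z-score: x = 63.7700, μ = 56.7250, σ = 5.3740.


z = (63.7700 - 56.7250)/5.3740
= 7.0450/5.3740
= 1.3109

z = 1.3109


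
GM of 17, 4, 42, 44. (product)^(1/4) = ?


Product = 17 × 4 × 42 × 44 = 125664
GM = 125664^(1/4) = 18.8279

GM = 18.8279


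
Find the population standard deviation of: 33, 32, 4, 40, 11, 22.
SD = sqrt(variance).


Mean = 23.6667
Variance = 162.2222
SD = sqrt(162.2222) = 12.7366

SD = 12.7366


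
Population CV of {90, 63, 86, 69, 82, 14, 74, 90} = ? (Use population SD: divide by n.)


Mean = 71.0000
SD = 23.4361
CV = (23.4361/71.0000)*100 = 33.0086%

CV = 33.0086%


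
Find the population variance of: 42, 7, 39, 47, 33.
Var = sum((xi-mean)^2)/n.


Mean = 33.6000
Squared deviations: 70.5600, 707.5600, 29.1600, 179.5600, 0.3600
Sum = 987.2000
Variance = 987.2000/5 = 197.4400

Variance = 197.4400


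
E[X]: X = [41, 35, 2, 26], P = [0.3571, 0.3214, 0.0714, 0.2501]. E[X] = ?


E[X] = 41*0.3571 + 35*0.3214 + 2*0.0714 + 26*0.2501
= 14.6411 + 11.2490 + 0.1428 + 6.5026
= 32.5355

E[X] = 32.5355


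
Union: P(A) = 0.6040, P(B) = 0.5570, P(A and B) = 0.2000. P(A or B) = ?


P(A∪B) = 0.6040 + 0.5570 - 0.2000
= 1.1610 - 0.2000
= 0.9610

P(A∪B) = 0.9610


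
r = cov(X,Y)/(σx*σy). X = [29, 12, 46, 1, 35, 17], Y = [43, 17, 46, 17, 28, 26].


Mean X = 23.3333, Mean Y = 29.5000
SD X = 14.996296, SD Y = 11.412712
Cov = 146.000000
r = 146.000000/(14.996296*11.412712) = 0.8531

r = 0.8531


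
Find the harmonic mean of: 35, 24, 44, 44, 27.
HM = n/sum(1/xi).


Sum of reciprocals = 1/35 + 1/24 + 1/44 + 1/44 + 1/27 = 0.152730
HM = 5/0.152730 = 32.7376

HM = 32.7376


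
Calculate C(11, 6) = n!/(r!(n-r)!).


C(11,6) = 11!/(6! × 5!)
= 39916800/(720 × 120)
= 462

C(11,6) = 462


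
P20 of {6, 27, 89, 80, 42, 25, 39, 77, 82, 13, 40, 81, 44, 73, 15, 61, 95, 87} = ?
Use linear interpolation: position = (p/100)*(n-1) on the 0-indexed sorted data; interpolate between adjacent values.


Sorted: 6, 13, 15, 25, 27, 39, 40, 42, 44, 61, 73, 77, 80, 81, 82, 87, 89, 95
n = 18
Index = 20/100 * 17 = 3.4000
Lower = data[3] = 25, Upper = data[4] = 27
P20 = 25 + 0.4000*(2) = 25.8000

P20 = 25.8000


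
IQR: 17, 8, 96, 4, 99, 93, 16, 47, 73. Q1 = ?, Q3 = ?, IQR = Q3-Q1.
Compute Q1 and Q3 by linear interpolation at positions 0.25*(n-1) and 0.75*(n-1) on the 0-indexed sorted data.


Sorted: 4, 8, 16, 17, 47, 73, 93, 96, 99
Q1 (25th %ile) = 16.0000
Q3 (75th %ile) = 93.0000
IQR = 93.0000 - 16.0000 = 77.0000

IQR = 77.0000


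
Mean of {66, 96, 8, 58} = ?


Sum = 66 + 96 + 8 + 58 = 228
n = 4
Mean = 228/4 = 57.0000

Mean = 57.0000


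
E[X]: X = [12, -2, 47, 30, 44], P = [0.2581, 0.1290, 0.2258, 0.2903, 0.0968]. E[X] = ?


E[X] = 12*0.2581 - 2*0.1290 + 47*0.2258 + 30*0.2903 + 44*0.0968
= 3.0972 - 0.2580 + 10.6126 + 8.7090 + 4.2592
= 26.4200

E[X] = 26.4200


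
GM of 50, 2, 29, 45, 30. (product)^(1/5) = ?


Product = 50 × 2 × 29 × 45 × 30 = 3915000
GM = 3915000^(1/5) = 20.8231

GM = 20.8231


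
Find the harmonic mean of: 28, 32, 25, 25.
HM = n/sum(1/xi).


Sum of reciprocals = 1/28 + 1/32 + 1/25 + 1/25 = 0.146964
HM = 4/0.146964 = 27.2175

HM = 27.2175


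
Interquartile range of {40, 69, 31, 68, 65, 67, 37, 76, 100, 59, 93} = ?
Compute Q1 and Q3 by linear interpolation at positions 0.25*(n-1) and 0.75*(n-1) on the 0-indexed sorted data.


Sorted: 31, 37, 40, 59, 65, 67, 68, 69, 76, 93, 100
Q1 (25th %ile) = 49.5000
Q3 (75th %ile) = 72.5000
IQR = 72.5000 - 49.5000 = 23.0000

IQR = 23.0000


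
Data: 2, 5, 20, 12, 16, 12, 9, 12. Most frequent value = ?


Frequencies: 2:1, 5:1, 9:1, 12:3, 16:1, 20:1
Max frequency = 3
Mode = 12

Mode = 12


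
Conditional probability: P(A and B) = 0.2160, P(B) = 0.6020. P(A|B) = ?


P(A|B) = 0.2160/0.6020 = 0.3588

P(A|B) = 0.3588


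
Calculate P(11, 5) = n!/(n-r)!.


P(11,5) = 11!/6!
= 39916800/720
= 55440

P(11,5) = 55440


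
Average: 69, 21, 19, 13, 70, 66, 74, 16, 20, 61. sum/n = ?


Sum = 69 + 21 + 19 + 13 + 70 + 66 + 74 + 16 + 20 + 61 = 429
n = 10
Mean = 429/10 = 42.9000

Mean = 42.9000


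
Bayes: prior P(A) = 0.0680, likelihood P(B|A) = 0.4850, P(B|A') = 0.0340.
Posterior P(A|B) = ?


P(B) = P(B|A)*P(A) + P(B|A')*P(A')
= 0.4850*0.0680 + 0.0340*0.9320
= 0.032980 + 0.031688 = 0.064668
P(A|B) = 0.032980/0.064668 = 0.5100

P(A|B) = 0.5100


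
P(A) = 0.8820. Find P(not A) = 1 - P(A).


P(not A) = 1 - 0.8820 = 0.1180

P(not A) = 0.1180


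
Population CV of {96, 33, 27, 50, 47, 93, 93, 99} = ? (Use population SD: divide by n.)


Mean = 67.2500
SD = 28.8563
CV = (28.8563/67.2500)*100 = 42.9090%

CV = 42.9090%


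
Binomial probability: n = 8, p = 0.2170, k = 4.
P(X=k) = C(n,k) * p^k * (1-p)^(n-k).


C(8,4) = 70
p^4 = 0.002217
(1-p)^4 = 0.375878
P = 70 * 0.002217 * 0.375878 = 0.0583

P(X=4) = 0.0583


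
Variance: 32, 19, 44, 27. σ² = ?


Mean = 30.5000
Squared deviations: 2.2500, 132.2500, 182.2500, 12.2500
Sum = 329.0000
Variance = 329.0000/4 = 82.2500

Variance = 82.2500


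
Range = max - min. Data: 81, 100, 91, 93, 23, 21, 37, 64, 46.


Max = 100, Min = 21
Range = 100 - 21 = 79

Range = 79


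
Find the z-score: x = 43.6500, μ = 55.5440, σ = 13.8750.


z = (43.6500 - 55.5440)/13.8750
= -11.8940/13.8750
= -0.8572

z = -0.8572


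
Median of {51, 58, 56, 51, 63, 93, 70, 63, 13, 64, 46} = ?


Sorted: 13, 46, 51, 51, 56, 58, 63, 63, 64, 70, 93
n = 11 (odd)
Middle value = 58

Median = 58


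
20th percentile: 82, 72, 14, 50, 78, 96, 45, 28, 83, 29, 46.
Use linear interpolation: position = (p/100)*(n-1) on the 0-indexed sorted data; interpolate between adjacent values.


Sorted: 14, 28, 29, 45, 46, 50, 72, 78, 82, 83, 96
n = 11
Index = 20/100 * 10 = 2.0000
Lower = data[2] = 29, Upper = data[3] = 45
P20 = 29 + 0*(16) = 29.0000

P20 = 29.0000


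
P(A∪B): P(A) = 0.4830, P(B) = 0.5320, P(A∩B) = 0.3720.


P(A∪B) = 0.4830 + 0.5320 - 0.3720
= 1.0150 - 0.3720
= 0.6430

P(A∪B) = 0.6430


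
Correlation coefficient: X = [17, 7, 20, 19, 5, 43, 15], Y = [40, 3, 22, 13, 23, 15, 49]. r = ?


Mean X = 18.0000, Mean Y = 23.5714
SD X = 11.526367, SD Y = 14.773114
Cov = -12.428571
r = -12.428571/(11.526367*14.773114) = -0.0730

r = -0.0730


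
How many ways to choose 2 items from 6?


C(6,2) = 6!/(2! × 4!)
= 720/(2 × 24)
= 15

C(6,2) = 15


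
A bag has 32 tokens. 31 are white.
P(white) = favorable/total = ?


P = 31/32 = 0.9688

P = 0.9688


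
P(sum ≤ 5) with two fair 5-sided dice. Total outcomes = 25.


Total outcomes = 5×5 = 25
Favorable (sum ≤ 5): 10
P = 10/25 = 0.4000

P = 0.4000


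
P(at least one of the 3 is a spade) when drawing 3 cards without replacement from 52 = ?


P(at least one) = 1 - P(none)
P(none) = (39/52) × (38/51) × (37/50) = 0.413529
P(at least one) = 1 - 0.413529 = 0.5865

P = 0.5865


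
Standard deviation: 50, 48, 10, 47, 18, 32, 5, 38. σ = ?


Mean = 31.0000
Variance = 280.2500
SD = sqrt(280.2500) = 16.7407

SD = 16.7407


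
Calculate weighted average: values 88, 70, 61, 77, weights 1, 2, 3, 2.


Numerator = 88*1 + 70*2 + 61*3 + 77*2 = 565
Denominator = 1 + 2 + 3 + 2 = 8
WM = 565/8 = 70.6250

WM = 70.6250


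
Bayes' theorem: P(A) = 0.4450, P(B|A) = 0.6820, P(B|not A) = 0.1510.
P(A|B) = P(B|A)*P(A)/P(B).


P(B) = P(B|A)*P(A) + P(B|A')*P(A')
= 0.6820*0.4450 + 0.1510*0.5550
= 0.303490 + 0.083805 = 0.387295
P(A|B) = 0.303490/0.387295 = 0.7836

P(A|B) = 0.7836


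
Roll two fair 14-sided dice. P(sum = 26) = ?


Total outcomes = 14×14 = 196
Favorable (sum = 26): 3
P = 3/196 = 0.0153

P = 0.0153


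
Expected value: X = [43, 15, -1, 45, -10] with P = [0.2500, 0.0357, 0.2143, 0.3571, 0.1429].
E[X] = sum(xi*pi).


E[X] = 43*0.2500 + 15*0.0357 - 1*0.2143 + 45*0.3571 - 10*0.1429
= 10.7500 + 0.5355 - 0.2143 + 16.0695 - 1.4290
= 25.7117

E[X] = 25.7117


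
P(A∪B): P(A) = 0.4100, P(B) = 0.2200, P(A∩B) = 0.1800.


P(A∪B) = 0.4100 + 0.2200 - 0.1800
= 0.6300 - 0.1800
= 0.4500

P(A∪B) = 0.4500


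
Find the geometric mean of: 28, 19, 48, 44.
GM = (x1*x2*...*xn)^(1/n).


Product = 28 × 19 × 48 × 44 = 1123584
GM = 1123584^(1/4) = 32.5575

GM = 32.5575


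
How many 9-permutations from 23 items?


P(23,9) = 23!/14!
= 25852016738884976640000/87178291200
= 296541907200

P(23,9) = 296541907200


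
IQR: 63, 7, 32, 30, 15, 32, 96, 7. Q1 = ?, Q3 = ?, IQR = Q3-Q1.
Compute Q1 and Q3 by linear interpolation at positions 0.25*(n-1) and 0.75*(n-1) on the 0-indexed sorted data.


Sorted: 7, 7, 15, 30, 32, 32, 63, 96
Q1 (25th %ile) = 13.0000
Q3 (75th %ile) = 39.7500
IQR = 39.7500 - 13.0000 = 26.7500

IQR = 26.7500


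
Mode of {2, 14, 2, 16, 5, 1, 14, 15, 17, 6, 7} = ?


Frequencies: 1:1, 2:2, 5:1, 6:1, 7:1, 14:2, 15:1, 16:1, 17:1
Max frequency = 2
Mode = 2, 14

Mode = 2, 14


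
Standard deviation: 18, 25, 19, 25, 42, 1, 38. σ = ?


Mean = 24.0000
Variance = 158.8571
SD = sqrt(158.8571) = 12.6039

SD = 12.6039


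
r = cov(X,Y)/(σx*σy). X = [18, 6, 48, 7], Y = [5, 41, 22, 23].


Mean X = 19.7500, Mean Y = 22.7500
SD X = 16.976086, SD Y = 12.735286
Cov = -61.062500
r = -61.062500/(16.976086*12.735286) = -0.2824

r = -0.2824


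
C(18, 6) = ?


C(18,6) = 18!/(6! × 12!)
= 6402373705728000/(720 × 479001600)
= 18564

C(18,6) = 18564


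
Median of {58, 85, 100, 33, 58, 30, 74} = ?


Sorted: 30, 33, 58, 58, 74, 85, 100
n = 7 (odd)
Middle value = 58

Median = 58


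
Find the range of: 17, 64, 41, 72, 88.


Max = 88, Min = 17
Range = 88 - 17 = 71

Range = 71


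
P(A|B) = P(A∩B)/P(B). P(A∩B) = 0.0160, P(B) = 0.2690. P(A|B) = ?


P(A|B) = 0.0160/0.2690 = 0.0595

P(A|B) = 0.0595


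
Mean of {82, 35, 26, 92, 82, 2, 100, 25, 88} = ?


Sum = 82 + 35 + 26 + 92 + 82 + 2 + 100 + 25 + 88 = 532
n = 9
Mean = 532/9 = 59.1111

Mean = 59.1111


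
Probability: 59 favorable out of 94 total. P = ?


P = 59/94 = 0.6277

P = 0.6277


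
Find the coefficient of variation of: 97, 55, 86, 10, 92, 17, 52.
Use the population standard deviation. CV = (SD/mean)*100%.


Mean = 58.4286
SD = 32.7102
CV = (32.7102/58.4286)*100 = 55.9833%

CV = 55.9833%


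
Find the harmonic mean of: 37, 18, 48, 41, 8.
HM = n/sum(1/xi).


Sum of reciprocals = 1/37 + 1/18 + 1/48 + 1/41 + 1/8 = 0.252806
HM = 5/0.252806 = 19.7780

HM = 19.7780


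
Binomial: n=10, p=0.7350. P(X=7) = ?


C(10,7) = 120
p^7 = 0.115881
(1-p)^3 = 0.018610
P = 120 * 0.115881 * 0.018610 = 0.2588

P(X=7) = 0.2588


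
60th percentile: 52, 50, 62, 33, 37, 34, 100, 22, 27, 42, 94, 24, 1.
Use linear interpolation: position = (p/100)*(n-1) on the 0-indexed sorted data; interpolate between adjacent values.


Sorted: 1, 22, 24, 27, 33, 34, 37, 42, 50, 52, 62, 94, 100
n = 13
Index = 60/100 * 12 = 7.2000
Lower = data[7] = 42, Upper = data[8] = 50
P60 = 42 + 0.2000*(8) = 43.6000

P60 = 43.6000


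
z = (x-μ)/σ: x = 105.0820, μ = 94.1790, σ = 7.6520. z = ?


z = (105.0820 - 94.1790)/7.6520
= 10.9030/7.6520
= 1.4249

z = 1.4249


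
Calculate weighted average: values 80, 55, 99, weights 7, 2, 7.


Numerator = 80*7 + 55*2 + 99*7 = 1363
Denominator = 7 + 2 + 7 = 16
WM = 1363/16 = 85.1875

WM = 85.1875


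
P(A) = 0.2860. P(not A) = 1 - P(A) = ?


P(not A) = 1 - 0.2860 = 0.7140

P(not A) = 0.7140


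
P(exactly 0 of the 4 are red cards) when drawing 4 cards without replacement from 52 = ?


Hypergeometric: P(X=0) = C(26,0)·C(26,4) / C(52,4)
= 1 × 14950 / 270725
= 14950/270725 = 0.0552

P = 0.0552


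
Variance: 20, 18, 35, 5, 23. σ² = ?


Mean = 20.2000
Squared deviations: 0.0400, 4.8400, 219.0400, 231.0400, 7.8400
Sum = 462.8000
Variance = 462.8000/5 = 92.5600

Variance = 92.5600


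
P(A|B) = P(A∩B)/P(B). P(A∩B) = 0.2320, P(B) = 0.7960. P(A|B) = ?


P(A|B) = 0.2320/0.7960 = 0.2915

P(A|B) = 0.2915


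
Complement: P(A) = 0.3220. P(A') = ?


P(not A) = 1 - 0.3220 = 0.6780

P(not A) = 0.6780


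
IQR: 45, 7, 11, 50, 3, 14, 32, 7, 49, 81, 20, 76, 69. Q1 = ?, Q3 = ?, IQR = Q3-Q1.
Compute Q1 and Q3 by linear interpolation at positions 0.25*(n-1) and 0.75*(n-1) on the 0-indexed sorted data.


Sorted: 3, 7, 7, 11, 14, 20, 32, 45, 49, 50, 69, 76, 81
Q1 (25th %ile) = 11.0000
Q3 (75th %ile) = 50.0000
IQR = 50.0000 - 11.0000 = 39.0000

IQR = 39.0000


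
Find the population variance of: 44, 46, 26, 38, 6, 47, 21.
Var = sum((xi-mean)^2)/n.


Mean = 32.5714
Squared deviations: 130.6122, 180.3265, 43.1837, 29.4694, 706.0408, 208.1837, 133.8980
Sum = 1431.7143
Variance = 1431.7143/7 = 204.5306

Variance = 204.5306


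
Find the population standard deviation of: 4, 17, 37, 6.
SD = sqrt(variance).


Mean = 16.0000
Variance = 171.5000
SD = sqrt(171.5000) = 13.0958

SD = 13.0958


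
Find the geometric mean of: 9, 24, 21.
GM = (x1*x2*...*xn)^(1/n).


Product = 9 × 24 × 21 = 4536
GM = 4536^(1/3) = 16.5535

GM = 16.5535


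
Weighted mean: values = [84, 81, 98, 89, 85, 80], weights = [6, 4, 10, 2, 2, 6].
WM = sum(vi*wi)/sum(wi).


Numerator = 84*6 + 81*4 + 98*10 + 89*2 + 85*2 + 80*6 = 2636
Denominator = 6 + 4 + 10 + 2 + 2 + 6 = 30
WM = 2636/30 = 87.8667

WM = 87.8667


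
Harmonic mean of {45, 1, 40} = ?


Sum of reciprocals = 1/45 + 1/1 + 1/40 = 1.047222
HM = 3/1.047222 = 2.8647

HM = 2.8647


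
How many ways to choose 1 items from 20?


C(20,1) = 20!/(1! × 19!)
= 2432902008176640000/(1 × 121645100408832000)
= 20

C(20,1) = 20


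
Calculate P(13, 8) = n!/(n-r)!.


P(13,8) = 13!/5!
= 6227020800/120
= 51891840

P(13,8) = 51891840


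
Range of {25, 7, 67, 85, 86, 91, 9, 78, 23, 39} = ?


Max = 91, Min = 7
Range = 91 - 7 = 84

Range = 84


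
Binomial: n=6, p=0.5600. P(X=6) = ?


C(6,6) = 1
p^6 = 0.030841
(1-p)^0 = 1.000000
P = 1 * 0.030841 * 1.000000 = 0.0308

P(X=6) = 0.0308


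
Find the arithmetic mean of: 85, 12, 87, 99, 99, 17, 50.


Sum = 85 + 12 + 87 + 99 + 99 + 17 + 50 = 449
n = 7
Mean = 449/7 = 64.1429

Mean = 64.1429


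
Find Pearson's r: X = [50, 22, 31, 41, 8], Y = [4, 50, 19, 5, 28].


Mean X = 30.4000, Mean Y = 21.2000
SD X = 14.623269, SD Y = 16.963490
Cov = -180.880000
r = -180.880000/(14.623269*16.963490) = -0.7292

r = -0.7292


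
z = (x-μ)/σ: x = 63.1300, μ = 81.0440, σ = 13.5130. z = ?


z = (63.1300 - 81.0440)/13.5130
= -17.9140/13.5130
= -1.3257

z = -1.3257


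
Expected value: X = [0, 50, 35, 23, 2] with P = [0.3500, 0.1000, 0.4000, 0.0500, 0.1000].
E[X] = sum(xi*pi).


E[X] = 0*0.3500 + 50*0.1000 + 35*0.4000 + 23*0.0500 + 2*0.1000
= 0 + 5.0000 + 14.0000 + 1.1500 + 0.2000
= 20.3500

E[X] = 20.3500


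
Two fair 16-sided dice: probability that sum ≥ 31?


Total outcomes = 16×16 = 256
Favorable (sum ≥ 31): 3
P = 3/256 = 0.0117

P = 0.0117


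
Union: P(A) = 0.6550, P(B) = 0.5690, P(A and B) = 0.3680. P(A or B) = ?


P(A∪B) = 0.6550 + 0.5690 - 0.3680
= 1.2240 - 0.3680
= 0.8560

P(A∪B) = 0.8560


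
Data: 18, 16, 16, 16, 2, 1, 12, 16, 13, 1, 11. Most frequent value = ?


Frequencies: 1:2, 2:1, 11:1, 12:1, 13:1, 16:4, 18:1
Max frequency = 4
Mode = 16

Mode = 16


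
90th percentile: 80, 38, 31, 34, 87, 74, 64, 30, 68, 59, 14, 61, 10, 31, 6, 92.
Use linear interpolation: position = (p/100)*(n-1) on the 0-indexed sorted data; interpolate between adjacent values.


Sorted: 6, 10, 14, 30, 31, 31, 34, 38, 59, 61, 64, 68, 74, 80, 87, 92
n = 16
Index = 90/100 * 15 = 13.5000
Lower = data[13] = 80, Upper = data[14] = 87
P90 = 80 + 0.5000*(7) = 83.5000

P90 = 83.5000


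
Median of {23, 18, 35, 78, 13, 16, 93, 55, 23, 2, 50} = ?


Sorted: 2, 13, 16, 18, 23, 23, 35, 50, 55, 78, 93
n = 11 (odd)
Middle value = 23

Median = 23


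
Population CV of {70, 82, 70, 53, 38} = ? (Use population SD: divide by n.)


Mean = 62.6000
SD = 15.3831
CV = (15.3831/62.6000)*100 = 24.5737%

CV = 24.5737%


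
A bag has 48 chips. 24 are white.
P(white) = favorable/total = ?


P = 24/48 = 0.5000

P = 0.5000


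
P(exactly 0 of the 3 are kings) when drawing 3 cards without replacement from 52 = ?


Hypergeometric: P(X=0) = C(4,0)·C(48,3) / C(52,3)
= 1 × 17296 / 22100
= 17296/22100 = 0.7826

P = 0.7826


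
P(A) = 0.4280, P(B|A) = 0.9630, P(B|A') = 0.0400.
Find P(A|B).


P(B) = P(B|A)*P(A) + P(B|A')*P(A')
= 0.9630*0.4280 + 0.0400*0.5720
= 0.412164 + 0.022880 = 0.435044
P(A|B) = 0.412164/0.435044 = 0.9474

P(A|B) = 0.9474


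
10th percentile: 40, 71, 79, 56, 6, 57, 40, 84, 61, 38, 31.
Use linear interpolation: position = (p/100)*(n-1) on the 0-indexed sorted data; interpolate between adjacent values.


Sorted: 6, 31, 38, 40, 40, 56, 57, 61, 71, 79, 84
n = 11
Index = 10/100 * 10 = 1.0000
Lower = data[1] = 31, Upper = data[2] = 38
P10 = 31 + 0*(7) = 31.0000

P10 = 31.0000


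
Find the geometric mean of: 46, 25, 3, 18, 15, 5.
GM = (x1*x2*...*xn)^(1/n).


Product = 46 × 25 × 3 × 18 × 15 × 5 = 4657500
GM = 4657500^(1/6) = 12.9229

GM = 12.9229


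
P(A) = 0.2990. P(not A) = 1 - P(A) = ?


P(not A) = 1 - 0.2990 = 0.7010

P(not A) = 0.7010


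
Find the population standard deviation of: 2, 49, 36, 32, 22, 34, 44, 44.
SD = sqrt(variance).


Mean = 32.8750
Variance = 198.8594
SD = sqrt(198.8594) = 14.1018

SD = 14.1018


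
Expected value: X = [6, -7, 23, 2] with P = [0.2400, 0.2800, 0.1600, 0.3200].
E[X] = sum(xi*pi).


E[X] = 6*0.2400 - 7*0.2800 + 23*0.1600 + 2*0.3200
= 1.4400 - 1.9600 + 3.6800 + 0.6400
= 3.8000

E[X] = 3.8000


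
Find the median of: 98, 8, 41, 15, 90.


Sorted: 8, 15, 41, 90, 98
n = 5 (odd)
Middle value = 41

Median = 41


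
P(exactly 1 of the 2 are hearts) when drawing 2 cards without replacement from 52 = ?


Hypergeometric: P(X=1) = C(13,1)·C(39,1) / C(52,2)
= 13 × 39 / 1326
= 507/1326 = 0.3824

P = 0.3824


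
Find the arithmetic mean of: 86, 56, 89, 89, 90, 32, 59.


Sum = 86 + 56 + 89 + 89 + 90 + 32 + 59 = 501
n = 7
Mean = 501/7 = 71.5714

Mean = 71.5714


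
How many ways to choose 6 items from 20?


C(20,6) = 20!/(6! × 14!)
= 2432902008176640000/(720 × 87178291200)
= 38760

C(20,6) = 38760


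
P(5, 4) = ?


P(5,4) = 5!/1!
= 120/1
= 120

P(5,4) = 120


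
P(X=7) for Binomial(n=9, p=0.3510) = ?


C(9,7) = 36
p^7 = 0.000656
(1-p)^2 = 0.421201
P = 36 * 0.000656 * 0.421201 = 0.0100

P(X=7) = 0.0100


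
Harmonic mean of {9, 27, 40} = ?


Sum of reciprocals = 1/9 + 1/27 + 1/40 = 0.173148
HM = 3/0.173148 = 17.3262

HM = 17.3262


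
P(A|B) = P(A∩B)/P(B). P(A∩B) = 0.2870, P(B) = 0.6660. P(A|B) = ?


P(A|B) = 0.2870/0.6660 = 0.4309

P(A|B) = 0.4309


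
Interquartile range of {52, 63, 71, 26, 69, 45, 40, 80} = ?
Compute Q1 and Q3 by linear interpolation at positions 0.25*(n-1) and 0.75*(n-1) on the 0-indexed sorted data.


Sorted: 26, 40, 45, 52, 63, 69, 71, 80
Q1 (25th %ile) = 43.7500
Q3 (75th %ile) = 69.5000
IQR = 69.5000 - 43.7500 = 25.7500

IQR = 25.7500


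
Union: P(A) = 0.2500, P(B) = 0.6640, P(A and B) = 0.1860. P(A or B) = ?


P(A∪B) = 0.2500 + 0.6640 - 0.1860
= 0.9140 - 0.1860
= 0.7280

P(A∪B) = 0.7280


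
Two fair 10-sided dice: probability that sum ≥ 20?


Total outcomes = 10×10 = 100
Favorable (sum ≥ 20): 1
P = 1/100 = 0.0100

P = 0.0100


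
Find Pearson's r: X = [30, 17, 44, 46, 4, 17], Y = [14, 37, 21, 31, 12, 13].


Mean X = 26.3333, Mean Y = 21.3333
SD X = 15.195028, SD Y = 9.568467
Cov = 49.555556
r = 49.555556/(15.195028*9.568467) = 0.3408

r = 0.3408


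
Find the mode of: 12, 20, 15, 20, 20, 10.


Frequencies: 10:1, 12:1, 15:1, 20:3
Max frequency = 3
Mode = 20

Mode = 20


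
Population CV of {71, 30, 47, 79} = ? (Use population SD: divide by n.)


Mean = 56.7500
SD = 19.4213
CV = (19.4213/56.7500)*100 = 34.2226%

CV = 34.2226%


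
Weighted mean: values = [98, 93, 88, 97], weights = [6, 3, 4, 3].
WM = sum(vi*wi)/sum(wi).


Numerator = 98*6 + 93*3 + 88*4 + 97*3 = 1510
Denominator = 6 + 3 + 4 + 3 = 16
WM = 1510/16 = 94.3750

WM = 94.3750


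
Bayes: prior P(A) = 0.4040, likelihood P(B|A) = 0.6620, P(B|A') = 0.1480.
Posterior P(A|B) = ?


P(B) = P(B|A)*P(A) + P(B|A')*P(A')
= 0.6620*0.4040 + 0.1480*0.5960
= 0.267448 + 0.088208 = 0.355656
P(A|B) = 0.267448/0.355656 = 0.7520

P(A|B) = 0.7520


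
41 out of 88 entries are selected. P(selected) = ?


P = 41/88 = 0.4659

P = 0.4659


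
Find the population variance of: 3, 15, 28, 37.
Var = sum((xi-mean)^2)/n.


Mean = 20.7500
Squared deviations: 315.0625, 33.0625, 52.5625, 264.0625
Sum = 664.7500
Variance = 664.7500/4 = 166.1875

Variance = 166.1875


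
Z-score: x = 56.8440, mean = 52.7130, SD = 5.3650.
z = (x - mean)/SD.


z = (56.8440 - 52.7130)/5.3650
= 4.1310/5.3650
= 0.7700

z = 0.7700


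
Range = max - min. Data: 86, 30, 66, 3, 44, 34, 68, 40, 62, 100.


Max = 100, Min = 3
Range = 100 - 3 = 97

Range = 97


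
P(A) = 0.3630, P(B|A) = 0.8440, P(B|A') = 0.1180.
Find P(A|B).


P(B) = P(B|A)*P(A) + P(B|A')*P(A')
= 0.8440*0.3630 + 0.1180*0.6370
= 0.306372 + 0.075166 = 0.381538
P(A|B) = 0.306372/0.381538 = 0.8030

P(A|B) = 0.8030


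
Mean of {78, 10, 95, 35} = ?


Sum = 78 + 10 + 95 + 35 = 218
n = 4
Mean = 218/4 = 54.5000

Mean = 54.5000


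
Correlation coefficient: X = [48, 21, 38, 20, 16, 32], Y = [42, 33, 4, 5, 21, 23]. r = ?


Mean X = 29.1667, Mean Y = 21.3333
SD X = 11.290360, SD Y = 13.743685
Cov = 49.944444
r = 49.944444/(11.290360*13.743685) = 0.3219

r = 0.3219


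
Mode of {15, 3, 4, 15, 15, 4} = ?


Frequencies: 3:1, 4:2, 15:3
Max frequency = 3
Mode = 15

Mode = 15


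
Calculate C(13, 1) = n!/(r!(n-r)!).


C(13,1) = 13!/(1! × 12!)
= 6227020800/(1 × 479001600)
= 13

C(13,1) = 13


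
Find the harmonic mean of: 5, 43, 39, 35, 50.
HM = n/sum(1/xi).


Sum of reciprocals = 1/5 + 1/43 + 1/39 + 1/35 + 1/50 = 0.297468
HM = 5/0.297468 = 16.8085

HM = 16.8085


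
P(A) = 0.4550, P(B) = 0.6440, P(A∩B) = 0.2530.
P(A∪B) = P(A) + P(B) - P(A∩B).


P(A∪B) = 0.4550 + 0.6440 - 0.2530
= 1.0990 - 0.2530
= 0.8460

P(A∪B) = 0.8460


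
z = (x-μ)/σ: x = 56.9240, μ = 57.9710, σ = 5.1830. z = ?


z = (56.9240 - 57.9710)/5.1830
= -1.0470/5.1830
= -0.2020

z = -0.2020


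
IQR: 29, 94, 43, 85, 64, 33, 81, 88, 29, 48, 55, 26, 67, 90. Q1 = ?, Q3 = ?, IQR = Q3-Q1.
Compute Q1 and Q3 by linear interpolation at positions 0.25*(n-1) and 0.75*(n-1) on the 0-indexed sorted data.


Sorted: 26, 29, 29, 33, 43, 48, 55, 64, 67, 81, 85, 88, 90, 94
Q1 (25th %ile) = 35.5000
Q3 (75th %ile) = 84.0000
IQR = 84.0000 - 35.5000 = 48.5000

IQR = 48.5000


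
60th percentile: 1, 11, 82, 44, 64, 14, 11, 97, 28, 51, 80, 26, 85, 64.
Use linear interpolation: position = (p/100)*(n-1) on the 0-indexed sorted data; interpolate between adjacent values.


Sorted: 1, 11, 11, 14, 26, 28, 44, 51, 64, 64, 80, 82, 85, 97
n = 14
Index = 60/100 * 13 = 7.8000
Lower = data[7] = 51, Upper = data[8] = 64
P60 = 51 + 0.8000*(13) = 61.4000

P60 = 61.4000


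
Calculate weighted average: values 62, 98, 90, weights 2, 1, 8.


Numerator = 62*2 + 98*1 + 90*8 = 942
Denominator = 2 + 1 + 8 = 11
WM = 942/11 = 85.6364

WM = 85.6364


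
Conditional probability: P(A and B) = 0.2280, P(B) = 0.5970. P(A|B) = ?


P(A|B) = 0.2280/0.5970 = 0.3819

P(A|B) = 0.3819


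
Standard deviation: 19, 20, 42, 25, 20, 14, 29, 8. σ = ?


Mean = 22.1250
Variance = 91.8594
SD = sqrt(91.8594) = 9.5843

SD = 9.5843


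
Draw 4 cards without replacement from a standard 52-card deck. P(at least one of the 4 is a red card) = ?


P(at least one) = 1 - P(none)
P(none) = (26/52) × (25/51) × (24/50) × (23/49) = 0.055222
P(at least one) = 1 - 0.055222 = 0.9448

P = 0.9448


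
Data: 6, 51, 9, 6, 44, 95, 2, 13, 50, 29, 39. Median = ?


Sorted: 2, 6, 6, 9, 13, 29, 39, 44, 50, 51, 95
n = 11 (odd)
Middle value = 29

Median = 29


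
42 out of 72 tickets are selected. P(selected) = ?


P = 42/72 = 0.5833

P = 0.5833


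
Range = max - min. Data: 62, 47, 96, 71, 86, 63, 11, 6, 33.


Max = 96, Min = 6
Range = 96 - 6 = 90

Range = 90


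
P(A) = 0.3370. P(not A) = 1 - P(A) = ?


P(not A) = 1 - 0.3370 = 0.6630

P(not A) = 0.6630


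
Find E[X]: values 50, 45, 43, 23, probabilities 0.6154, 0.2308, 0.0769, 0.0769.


E[X] = 50*0.6154 + 45*0.2308 + 43*0.0769 + 23*0.0769
= 30.7700 + 10.3860 + 3.3067 + 1.7687
= 46.2314

E[X] = 46.2314


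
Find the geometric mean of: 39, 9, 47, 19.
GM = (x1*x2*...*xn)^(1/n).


Product = 39 × 9 × 47 × 19 = 313443
GM = 313443^(1/4) = 23.6614

GM = 23.6614


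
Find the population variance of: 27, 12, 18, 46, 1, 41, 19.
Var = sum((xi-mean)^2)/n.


Mean = 23.4286
Squared deviations: 12.7551, 130.6122, 29.4694, 509.4694, 503.0408, 308.7551, 19.6122
Sum = 1513.7143
Variance = 1513.7143/7 = 216.2449

Variance = 216.2449


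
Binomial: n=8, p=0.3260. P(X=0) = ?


C(8,0) = 1
p^0 = 1.000000
(1-p)^8 = 0.042587
P = 1 * 1.000000 * 0.042587 = 0.0426

P(X=0) = 0.0426


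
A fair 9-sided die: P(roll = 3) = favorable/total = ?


Favorable outcomes (roll = 3): 1
Total outcomes = 9
P = 1/9 = 0.1111

P = 0.1111


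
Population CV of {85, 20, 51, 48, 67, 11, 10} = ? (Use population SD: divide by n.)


Mean = 41.7143
SD = 26.8845
CV = (26.8845/41.7143)*100 = 64.4491%

CV = 64.4491%


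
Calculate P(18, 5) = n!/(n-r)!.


P(18,5) = 18!/13!
= 6402373705728000/6227020800
= 1028160

P(18,5) = 1028160


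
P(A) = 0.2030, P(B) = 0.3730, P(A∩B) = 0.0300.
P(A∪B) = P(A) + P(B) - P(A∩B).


P(A∪B) = 0.2030 + 0.3730 - 0.0300
= 0.5760 - 0.0300
= 0.5460

P(A∪B) = 0.5460


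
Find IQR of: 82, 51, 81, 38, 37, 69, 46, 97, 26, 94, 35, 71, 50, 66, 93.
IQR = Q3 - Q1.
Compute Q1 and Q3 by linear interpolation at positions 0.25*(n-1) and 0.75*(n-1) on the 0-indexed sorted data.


Sorted: 26, 35, 37, 38, 46, 50, 51, 66, 69, 71, 81, 82, 93, 94, 97
Q1 (25th %ile) = 42.0000
Q3 (75th %ile) = 81.5000
IQR = 81.5000 - 42.0000 = 39.5000

IQR = 39.5000


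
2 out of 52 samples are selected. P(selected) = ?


P = 2/52 = 0.0385

P = 0.0385


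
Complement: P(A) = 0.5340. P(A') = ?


P(not A) = 1 - 0.5340 = 0.4660

P(not A) = 0.4660


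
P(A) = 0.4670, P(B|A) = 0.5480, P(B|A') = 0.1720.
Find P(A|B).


P(B) = P(B|A)*P(A) + P(B|A')*P(A')
= 0.5480*0.4670 + 0.1720*0.5330
= 0.255916 + 0.091676 = 0.347592
P(A|B) = 0.255916/0.347592 = 0.7363

P(A|B) = 0.7363


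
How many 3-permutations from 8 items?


P(8,3) = 8!/5!
= 40320/120
= 336

P(8,3) = 336


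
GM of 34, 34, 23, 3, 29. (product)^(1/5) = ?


Product = 34 × 34 × 23 × 3 × 29 = 2313156
GM = 2313156^(1/5) = 18.7431

GM = 18.7431


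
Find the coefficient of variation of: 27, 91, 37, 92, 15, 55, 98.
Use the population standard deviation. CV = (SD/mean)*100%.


Mean = 59.2857
SD = 31.8331
CV = (31.8331/59.2857)*100 = 53.6944%

CV = 53.6944%


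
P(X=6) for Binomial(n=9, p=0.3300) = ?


C(9,6) = 84
p^6 = 0.001291
(1-p)^3 = 0.300763
P = 84 * 0.001291 * 0.300763 = 0.0326

P(X=6) = 0.0326


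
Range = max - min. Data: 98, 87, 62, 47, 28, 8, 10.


Max = 98, Min = 8
Range = 98 - 8 = 90

Range = 90


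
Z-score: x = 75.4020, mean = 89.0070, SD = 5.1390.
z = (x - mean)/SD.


z = (75.4020 - 89.0070)/5.1390
= -13.6050/5.1390
= -2.6474

z = -2.6474


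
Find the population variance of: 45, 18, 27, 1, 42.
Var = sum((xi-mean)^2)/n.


Mean = 26.6000
Squared deviations: 338.5600, 73.9600, 0.1600, 655.3600, 237.1600
Sum = 1305.2000
Variance = 1305.2000/5 = 261.0400

Variance = 261.0400


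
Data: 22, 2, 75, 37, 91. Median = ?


Sorted: 2, 22, 37, 75, 91
n = 5 (odd)
Middle value = 37

Median = 37


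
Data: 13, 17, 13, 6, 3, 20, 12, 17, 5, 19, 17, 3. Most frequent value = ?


Frequencies: 3:2, 5:1, 6:1, 12:1, 13:2, 17:3, 19:1, 20:1
Max frequency = 3
Mode = 17

Mode = 17


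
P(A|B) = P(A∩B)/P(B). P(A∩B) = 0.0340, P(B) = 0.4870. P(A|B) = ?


P(A|B) = 0.0340/0.4870 = 0.0698

P(A|B) = 0.0698


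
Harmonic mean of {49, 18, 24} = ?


Sum of reciprocals = 1/49 + 1/18 + 1/24 = 0.117630
HM = 3/0.117630 = 25.5036

HM = 25.5036


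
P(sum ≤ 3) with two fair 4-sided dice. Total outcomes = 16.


Total outcomes = 4×4 = 16
Favorable (sum ≤ 3): 3
P = 3/16 = 0.1875

P = 0.1875


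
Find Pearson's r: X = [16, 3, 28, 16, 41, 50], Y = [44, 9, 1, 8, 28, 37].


Mean X = 25.6667, Mean Y = 21.1667
SD X = 15.986105, SD Y = 16.056324
Cov = 104.222222
r = 104.222222/(15.986105*16.056324) = 0.4060

r = 0.4060


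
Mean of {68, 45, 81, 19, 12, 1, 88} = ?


Sum = 68 + 45 + 81 + 19 + 12 + 1 + 88 = 314
n = 7
Mean = 314/7 = 44.8571

Mean = 44.8571


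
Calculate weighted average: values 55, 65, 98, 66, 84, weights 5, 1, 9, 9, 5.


Numerator = 55*5 + 65*1 + 98*9 + 66*9 + 84*5 = 2236
Denominator = 5 + 1 + 9 + 9 + 5 = 29
WM = 2236/29 = 77.1034

WM = 77.1034


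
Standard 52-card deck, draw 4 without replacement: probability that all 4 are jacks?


P(all jacks) = (4/52) × (3/51) × (2/50) × (1/49)
= 3.6938e-06

P = 3.6938e-06


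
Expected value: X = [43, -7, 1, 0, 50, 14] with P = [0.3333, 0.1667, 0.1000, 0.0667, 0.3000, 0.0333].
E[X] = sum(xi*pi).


E[X] = 43*0.3333 - 7*0.1667 + 1*0.1000 + 0*0.0667 + 50*0.3000 + 14*0.0333
= 14.3319 - 1.1669 + 0.1000 + 0 + 15.0000 + 0.4662
= 28.7312

E[X] = 28.7312


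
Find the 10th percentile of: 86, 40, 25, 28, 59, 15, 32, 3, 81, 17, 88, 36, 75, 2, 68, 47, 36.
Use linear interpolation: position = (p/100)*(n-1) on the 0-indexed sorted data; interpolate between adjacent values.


Sorted: 2, 3, 15, 17, 25, 28, 32, 36, 36, 40, 47, 59, 68, 75, 81, 86, 88
n = 17
Index = 10/100 * 16 = 1.6000
Lower = data[1] = 3, Upper = data[2] = 15
P10 = 3 + 0.6000*(12) = 10.2000

P10 = 10.2000
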